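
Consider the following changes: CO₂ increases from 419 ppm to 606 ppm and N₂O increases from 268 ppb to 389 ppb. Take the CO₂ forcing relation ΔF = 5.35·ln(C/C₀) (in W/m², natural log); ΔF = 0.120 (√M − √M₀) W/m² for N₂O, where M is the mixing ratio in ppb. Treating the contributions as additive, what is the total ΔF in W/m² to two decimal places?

ΔF = 2.38 W/m²

CO₂: 5.35 × ln(606/419) = 5.35 × ln(1.44630) = 5.35 × 0.36901 = 1.9742 W/m².
N₂O: 0.120 × (√389 − √268) = 0.120 × (19.7231 − 16.3707) = 0.120 × 3.3524 = 0.4023 W/m².
Total ΔF = 1.9742 + 0.4023 = 2.3765 W/m².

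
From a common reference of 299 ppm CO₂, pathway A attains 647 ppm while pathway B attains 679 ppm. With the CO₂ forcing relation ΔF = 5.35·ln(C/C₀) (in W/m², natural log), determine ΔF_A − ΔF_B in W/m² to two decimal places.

ΔF_A = 5.35 ln(647/299) = 5.35 × 0.77190 = 4.1297 W/m².
ΔF_B = 5.35 ln(679/299) = 5.35 × 0.82018 = 4.3880 W/m².
Difference: 4.1297 − 4.3880 = -0.2583 W/m².

ΔF_A − ΔF_B = -0.26 W/m²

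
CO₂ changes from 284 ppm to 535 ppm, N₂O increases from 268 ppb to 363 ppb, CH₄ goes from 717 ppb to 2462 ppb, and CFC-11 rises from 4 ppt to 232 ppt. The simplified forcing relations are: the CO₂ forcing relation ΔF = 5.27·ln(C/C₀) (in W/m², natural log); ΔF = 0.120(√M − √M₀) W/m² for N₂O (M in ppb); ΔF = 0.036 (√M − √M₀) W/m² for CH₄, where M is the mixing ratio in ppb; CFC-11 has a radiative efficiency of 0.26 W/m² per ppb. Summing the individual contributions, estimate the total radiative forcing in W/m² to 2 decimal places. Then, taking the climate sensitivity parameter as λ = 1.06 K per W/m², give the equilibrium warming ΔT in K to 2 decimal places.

CO₂: 5.27 × ln(535/284) = 5.27 × ln(1.88380) = 5.27 × 0.63329 = 3.3374 W/m².
N₂O: 0.120 × (√363 − √268) = 0.120 × (19.0526 − 16.3707) = 0.120 × 2.6819 = 0.3218 W/m².
CH₄: 0.036 × (√2462 − √717) = 0.036 × (49.6185 − 26.7769) = 0.036 × 22.8416 = 0.8223 W/m².
CFC-11: Δ = 232 − 4 = 228 ppt = 0.228 ppb; ΔF = 0.26 × 0.228 = 0.0593 W/m².
Total ΔF = 3.3374 + 0.3218 + 0.8223 + 0.0593 = 4.5408 W/m².
ΔT = λ ΔF = 1.06 × 4.54 = 4.8124 K.

ΔF = 4.54 W/m²; ΔT = 4.81 K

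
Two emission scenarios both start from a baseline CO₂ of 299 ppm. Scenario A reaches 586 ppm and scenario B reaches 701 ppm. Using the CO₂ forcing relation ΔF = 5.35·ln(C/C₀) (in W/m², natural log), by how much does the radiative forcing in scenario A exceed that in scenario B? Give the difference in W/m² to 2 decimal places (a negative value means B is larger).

ΔF_A = 5.35 ln(586/299) = 5.35 × 0.67288 = 3.5999 W/m².
ΔF_B = 5.35 ln(701/299) = 5.35 × 0.85206 = 4.5585 W/m².
Difference: 3.5999 − 4.5585 = -0.9586 W/m².

ΔF_A − ΔF_B = -0.96 W/m²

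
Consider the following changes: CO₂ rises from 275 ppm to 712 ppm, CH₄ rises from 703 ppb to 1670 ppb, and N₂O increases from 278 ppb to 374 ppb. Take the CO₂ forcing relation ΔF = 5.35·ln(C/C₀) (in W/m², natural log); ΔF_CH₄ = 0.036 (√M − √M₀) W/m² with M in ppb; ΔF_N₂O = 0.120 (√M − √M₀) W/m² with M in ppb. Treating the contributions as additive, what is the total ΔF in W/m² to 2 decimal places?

CO₂: 5.35 × ln(712/275) = 5.35 × ln(2.58909) = 5.35 × 0.95131 = 5.0895 W/m².
CH₄: 0.036 × (√1670 − √703) = 0.036 × (40.8656 − 26.5141) = 0.036 × 14.3515 = 0.5167 W/m².
N₂O: 0.120 × (√374 − √278) = 0.120 × (19.3391 − 16.6733) = 0.120 × 2.6658 = 0.3199 W/m².
Total ΔF = 5.0895 + 0.5167 + 0.3199 = 5.9261 W/m².

ΔF = 5.93 W/m²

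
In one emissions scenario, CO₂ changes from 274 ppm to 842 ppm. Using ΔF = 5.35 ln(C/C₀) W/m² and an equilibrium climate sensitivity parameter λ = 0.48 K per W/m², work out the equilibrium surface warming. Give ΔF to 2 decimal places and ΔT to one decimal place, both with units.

CO₂: 5.35 × ln(842/274) = 5.35 × ln(3.07299) = 5.35 × 1.12265 = 6.0062 W/m².
ΔT = λ ΔF = 0.48 × 6.01 = 2.8848 K.

ΔF = 6.01 W/m²; ΔT = 2.9 K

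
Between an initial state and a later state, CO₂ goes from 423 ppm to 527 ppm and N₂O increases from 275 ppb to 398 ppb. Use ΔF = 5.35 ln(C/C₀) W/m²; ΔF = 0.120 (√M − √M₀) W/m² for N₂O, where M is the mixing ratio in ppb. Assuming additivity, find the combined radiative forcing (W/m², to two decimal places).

ΔF = 1.58 W/m²

CO₂: 5.35 × ln(527/423) = 5.35 × ln(1.24586) = 5.35 × 0.21983 = 1.1761 W/m².
N₂O: 0.120 × (√398 − √275) = 0.120 × (19.9499 − 16.5831) = 0.120 × 3.3668 = 0.4040 W/m².
Total ΔF = 1.1761 + 0.4040 = 1.5801 W/m².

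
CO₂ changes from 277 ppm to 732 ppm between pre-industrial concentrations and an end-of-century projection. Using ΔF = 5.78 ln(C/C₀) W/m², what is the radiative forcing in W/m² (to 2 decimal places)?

ΔF = 5.62 W/m²

CO₂ absorption bands are partially saturated, so forcing scales with the logarithm of the concentration ratio.
CO₂: 5.78 × ln(732/277) = 5.78 × ln(2.64260) = 5.78 × 0.97176 = 5.6168 W/m².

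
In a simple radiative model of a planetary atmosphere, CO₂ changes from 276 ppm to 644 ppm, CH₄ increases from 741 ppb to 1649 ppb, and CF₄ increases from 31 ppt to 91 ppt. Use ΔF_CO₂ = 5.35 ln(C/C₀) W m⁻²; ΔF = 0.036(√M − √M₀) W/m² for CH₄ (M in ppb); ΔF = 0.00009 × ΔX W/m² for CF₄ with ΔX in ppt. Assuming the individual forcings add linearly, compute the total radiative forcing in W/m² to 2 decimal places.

CO₂: 5.35 × ln(644/276) = 5.35 × ln(2.33333) = 5.35 × 0.84730 = 4.5331 W/m².
CH₄: 0.036 × (√1649 − √741) = 0.036 × (40.6079 − 27.2213) = 0.036 × 13.3866 = 0.4819 W/m².
CF₄: ΔF = 0.00009 × (91 − 31) = 0.00009 × 60 = 0.0054 W/m².
Total ΔF = 4.5331 + 0.4819 + 0.0054 = 5.0204 W/m².

ΔF = 5.02 W/m²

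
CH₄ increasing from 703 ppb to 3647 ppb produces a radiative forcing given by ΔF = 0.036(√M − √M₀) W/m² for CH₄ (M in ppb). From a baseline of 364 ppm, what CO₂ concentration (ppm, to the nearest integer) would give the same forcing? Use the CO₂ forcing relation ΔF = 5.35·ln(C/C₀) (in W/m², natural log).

C ≈ 457 ppm

CH₄ forcing: 0.036 × (√3647 − √703) = 0.036 × (60.3904 − 26.5141) = 0.036 × 33.8763 = 1.21955 W/m².
Set 5.35 ln(C/364) = 1.21955: ln(C/364) = 1.21955/5.35 = 0.22795, so C = 364 × e^0.22795 = 364 × 1.25602 = 457.19 ppm.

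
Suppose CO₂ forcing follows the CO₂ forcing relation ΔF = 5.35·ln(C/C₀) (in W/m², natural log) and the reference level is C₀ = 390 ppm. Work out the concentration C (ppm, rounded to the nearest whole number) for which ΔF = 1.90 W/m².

Set 5.35 ln(C/390) = 1.90, so ln(C/390) = 1.90/5.35 = 0.35514.
Then C/390 = e^0.35514 = 1.42638, giving C = 390 × 1.42638 = 556.29 ppm.

C ≈ 556 ppm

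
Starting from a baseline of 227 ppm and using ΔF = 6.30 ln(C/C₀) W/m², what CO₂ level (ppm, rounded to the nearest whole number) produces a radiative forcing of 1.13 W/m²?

Set 6.30 ln(C/227) = 1.13, so ln(C/227) = 1.13/6.30 = 0.17937.
Then C/227 = e^0.17937 = 1.19646, giving C = 227 × 1.19646 = 271.60 ppm.

C ≈ 272 ppm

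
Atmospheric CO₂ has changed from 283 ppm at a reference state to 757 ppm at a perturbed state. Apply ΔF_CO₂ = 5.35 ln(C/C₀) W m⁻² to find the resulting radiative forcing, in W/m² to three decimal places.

ΔF = 5.264 W/m²

CO₂ absorption bands are partially saturated, so forcing scales with the logarithm of the concentration ratio.
CO₂: 5.35 × ln(757/283) = 5.35 × ln(2.67491) = 5.35 × 0.98392 = 5.2640 W/m².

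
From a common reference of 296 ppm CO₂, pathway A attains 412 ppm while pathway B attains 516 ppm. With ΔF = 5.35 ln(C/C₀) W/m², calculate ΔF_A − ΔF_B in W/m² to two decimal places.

ΔF_A = 5.35 ln(412/296) = 5.35 × 0.33066 = 1.7690 W/m².
ΔF_B = 5.35 ln(516/296) = 5.35 × 0.55575 = 2.9733 W/m².
Difference: 1.7690 − 2.9733 = -1.2043 W/m².

ΔF_A − ΔF_B = -1.20 W/m²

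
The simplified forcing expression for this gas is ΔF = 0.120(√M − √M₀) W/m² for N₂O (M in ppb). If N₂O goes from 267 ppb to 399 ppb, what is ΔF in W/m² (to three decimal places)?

ΔF = 0.436 W/m²

N₂O: 0.120 × (√399 − √267) = 0.120 × (19.9750 − 16.3401) = 0.120 × 3.6349 = 0.4362 W/m².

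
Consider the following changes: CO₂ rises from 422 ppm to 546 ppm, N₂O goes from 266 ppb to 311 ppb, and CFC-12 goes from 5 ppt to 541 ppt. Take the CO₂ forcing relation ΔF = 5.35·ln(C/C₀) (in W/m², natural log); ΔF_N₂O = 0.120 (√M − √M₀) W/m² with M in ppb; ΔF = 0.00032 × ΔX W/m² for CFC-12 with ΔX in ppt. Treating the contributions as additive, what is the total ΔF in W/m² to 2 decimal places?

ΔF = 1.71 W/m²

CO₂: 5.35 × ln(546/422) = 5.35 × ln(1.29384) = 5.35 × 0.25761 = 1.3782 W/m².
N₂O: 0.120 × (√311 − √266) = 0.120 × (17.6352 − 16.3095) = 0.120 × 1.3257 = 0.1591 W/m².
CFC-12: ΔF = 0.00032 × (541 − 5) = 0.00032 × 536 = 0.1715 W/m².
Total ΔF = 1.3782 + 0.1591 + 0.1715 = 1.7088 W/m².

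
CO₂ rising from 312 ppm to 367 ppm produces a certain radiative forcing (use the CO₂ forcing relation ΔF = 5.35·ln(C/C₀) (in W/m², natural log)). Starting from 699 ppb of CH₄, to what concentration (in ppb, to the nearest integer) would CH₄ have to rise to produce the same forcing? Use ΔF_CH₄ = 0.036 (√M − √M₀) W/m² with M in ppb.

CO₂ forcing: 5.35 × ln(367/312) = 5.35 × 0.162359 = 0.86862 W/m².
Set 0.036(√M − √699) = 0.86862: √M = 0.86862/0.036 + √699 = 24.1283 + 26.4386 = 50.5669.
M = (50.5669)² = 2557.01 ppb.

M ≈ 2557 ppb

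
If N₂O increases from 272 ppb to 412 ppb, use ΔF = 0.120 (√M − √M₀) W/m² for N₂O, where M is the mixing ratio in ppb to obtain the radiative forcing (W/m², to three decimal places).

N₂O: 0.120 × (√412 − √272) = 0.120 × (20.2978 − 16.4924) = 0.120 × 3.8054 = 0.4566 W/m².

ΔF = 0.457 W/m²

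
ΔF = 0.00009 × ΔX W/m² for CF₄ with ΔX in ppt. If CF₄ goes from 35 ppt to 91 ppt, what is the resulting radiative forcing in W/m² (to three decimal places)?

ΔF = 0.005 W/m²

CF₄: ΔF = 0.00009 × (91 − 35) = 0.00009 × 56 = 0.0050 W/m².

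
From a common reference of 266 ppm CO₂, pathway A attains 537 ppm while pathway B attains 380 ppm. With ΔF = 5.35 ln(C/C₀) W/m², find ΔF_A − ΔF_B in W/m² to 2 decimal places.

ΔF_A − ΔF_B = 1.85 W/m²

ΔF_A = 5.35 ln(537/266) = 5.35 × 0.70250 = 3.7584 W/m².
ΔF_B = 5.35 ln(380/266) = 5.35 × 0.35667 = 1.9082 W/m².
Difference: 3.7584 − 1.9082 = 1.8502 W/m².
(Equivalently, ΔF_A − ΔF_B = 5.35 ln(537/380) = 5.35 × 0.34583 = 1.8502 W/m².)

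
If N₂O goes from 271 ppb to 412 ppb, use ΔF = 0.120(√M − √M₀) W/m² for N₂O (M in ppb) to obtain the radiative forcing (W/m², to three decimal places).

ΔF = 0.460 W/m²

N₂O: 0.120 × (√412 − √271) = 0.120 × (20.2978 − 16.4621) = 0.120 × 3.8357 = 0.4603 W/m².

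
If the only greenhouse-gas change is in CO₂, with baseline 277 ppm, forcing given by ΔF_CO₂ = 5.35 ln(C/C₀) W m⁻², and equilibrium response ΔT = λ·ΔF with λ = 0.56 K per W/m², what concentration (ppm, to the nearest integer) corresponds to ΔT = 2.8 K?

C ≈ 705 ppm

Required forcing: ΔF = ΔT/λ = 2.8/0.56 = 5.0000 W/m².
Then ln(C/277) = ΔF/5.35 = 5.0000/5.35 = 0.93458.
So C = 277 × e^0.93458 = 277 × 2.54614 = 705.28 ppm.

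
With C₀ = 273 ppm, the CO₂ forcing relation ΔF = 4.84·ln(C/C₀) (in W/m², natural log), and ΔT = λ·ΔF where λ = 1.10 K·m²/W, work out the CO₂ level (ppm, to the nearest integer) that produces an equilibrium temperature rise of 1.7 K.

C ≈ 376 ppm

Required forcing: ΔF = ΔT/λ = 1.7/1.10 = 1.5455 W/m².
Then ln(C/273) = ΔF/4.84 = 1.5455/4.84 = 0.31932.
So C = 273 × e^0.31932 = 273 × 1.37619 = 375.70 ppm.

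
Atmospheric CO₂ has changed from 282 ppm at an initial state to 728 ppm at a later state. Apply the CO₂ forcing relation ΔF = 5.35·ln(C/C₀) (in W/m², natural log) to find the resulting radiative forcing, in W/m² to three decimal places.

ΔF = 5.074 W/m²

CO₂: 5.35 × ln(728/282) = 5.35 × ln(2.58156) = 5.35 × 0.94839 = 5.0739 W/m².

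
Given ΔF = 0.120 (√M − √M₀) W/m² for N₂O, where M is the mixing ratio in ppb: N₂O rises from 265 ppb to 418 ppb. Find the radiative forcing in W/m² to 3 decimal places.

N₂O: 0.120 × (√418 − √265) = 0.120 × (20.4450 − 16.2788) = 0.120 × 4.1662 = 0.4999 W/m².

ΔF = 0.500 W/m²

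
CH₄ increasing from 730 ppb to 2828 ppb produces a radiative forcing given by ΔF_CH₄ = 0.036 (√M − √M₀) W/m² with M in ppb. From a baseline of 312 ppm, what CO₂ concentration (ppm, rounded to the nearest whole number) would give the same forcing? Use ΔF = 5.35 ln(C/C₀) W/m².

CH₄ forcing: 0.036 × (√2828 − √730) = 0.036 × (53.1789 − 27.0185) = 0.036 × 26.1604 = 0.94177 W/m².
Set 5.35 ln(C/312) = 0.94177: ln(C/312) = 0.94177/5.35 = 0.17603, so C = 312 × e^0.17603 = 312 × 1.19247 = 372.05 ppm.

C ≈ 372 ppm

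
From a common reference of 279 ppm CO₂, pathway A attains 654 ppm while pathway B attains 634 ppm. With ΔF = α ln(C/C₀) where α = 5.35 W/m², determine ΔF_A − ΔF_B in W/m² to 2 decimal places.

ΔF_A − ΔF_B = 0.17 W/m²

ΔF_A = 5.35 ln(654/279) = 5.35 × 0.85190 = 4.5577 W/m².
ΔF_B = 5.35 ln(634/279) = 5.35 × 0.82084 = 4.3915 W/m².
Difference: 4.5577 − 4.3915 = 0.1662 W/m².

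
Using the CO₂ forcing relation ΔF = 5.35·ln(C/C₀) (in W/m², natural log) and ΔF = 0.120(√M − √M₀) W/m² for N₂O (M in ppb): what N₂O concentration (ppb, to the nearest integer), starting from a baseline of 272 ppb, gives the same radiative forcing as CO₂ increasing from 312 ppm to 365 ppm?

M ≈ 552 ppb

CO₂ forcing: 5.35 × ln(365/312) = 5.35 × 0.156894 = 0.83938 W/m².
Set 0.120(√M − √272) = 0.83938: √M = 0.83938/0.120 + √272 = 6.9948 + 16.4924 = 23.4872.
M = (23.4872)² = 551.65 ppb.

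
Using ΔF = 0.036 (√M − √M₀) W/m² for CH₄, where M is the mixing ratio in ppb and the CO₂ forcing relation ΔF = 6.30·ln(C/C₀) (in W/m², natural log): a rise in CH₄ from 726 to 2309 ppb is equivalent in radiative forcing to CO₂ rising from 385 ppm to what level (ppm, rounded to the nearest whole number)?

CH₄ forcing: 0.036 × (√2309 − √726) = 0.036 × (48.0521 − 26.9444) = 0.036 × 21.1077 = 0.75988 W/m².
Set 6.30 ln(C/385) = 0.75988: ln(C/385) = 0.75988/6.30 = 0.12062, so C = 385 × e^0.12062 = 385 × 1.12820 = 434.36 ppm.

C ≈ 434 ppm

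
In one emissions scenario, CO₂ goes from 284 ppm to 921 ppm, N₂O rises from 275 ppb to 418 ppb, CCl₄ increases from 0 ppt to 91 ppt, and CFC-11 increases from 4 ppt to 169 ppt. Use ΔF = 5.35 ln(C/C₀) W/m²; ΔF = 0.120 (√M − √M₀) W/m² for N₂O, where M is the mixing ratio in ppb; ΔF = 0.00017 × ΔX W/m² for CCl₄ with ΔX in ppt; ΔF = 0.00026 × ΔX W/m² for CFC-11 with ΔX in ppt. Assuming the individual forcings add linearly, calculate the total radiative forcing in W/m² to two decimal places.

CO₂: 5.35 × ln(921/284) = 5.35 × ln(3.24296) = 5.35 × 1.17649 = 6.2942 W/m².
N₂O: 0.120 × (√418 − √275) = 0.120 × (20.4450 − 16.5831) = 0.120 × 3.8619 = 0.4634 W/m².
CCl₄: ΔF = 0.00017 × (91 − 0) = 0.00017 × 91 = 0.0155 W/m².
CFC-11: ΔF = 0.00026 × (169 − 4) = 0.00026 × 165 = 0.0429 W/m².
Total ΔF = 6.2942 + 0.4634 + 0.0155 + 0.0429 = 6.8160 W/m².

ΔF = 6.82 W/m²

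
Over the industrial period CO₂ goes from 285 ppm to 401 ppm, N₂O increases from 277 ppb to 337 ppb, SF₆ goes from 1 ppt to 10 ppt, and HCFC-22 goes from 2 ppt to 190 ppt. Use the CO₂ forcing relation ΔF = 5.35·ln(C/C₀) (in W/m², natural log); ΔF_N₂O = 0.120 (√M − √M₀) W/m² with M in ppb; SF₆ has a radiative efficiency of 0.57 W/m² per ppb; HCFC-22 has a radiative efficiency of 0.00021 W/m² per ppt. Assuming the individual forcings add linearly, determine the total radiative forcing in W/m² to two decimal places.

CO₂: 5.35 × ln(401/285) = 5.35 × ln(1.40702) = 5.35 × 0.34147 = 1.8269 W/m².
N₂O: 0.120 × (√337 − √277) = 0.120 × (18.3576 − 16.6433) = 0.120 × 1.7143 = 0.2057 W/m².
SF₆: Δ = 10 − 1 = 9 ppt = 0.009 ppb; ΔF = 0.57 × 0.009 = 0.0051 W/m².
HCFC-22: ΔF = 0.00021 × (190 − 2) = 0.00021 × 188 = 0.0395 W/m².
Total ΔF = 1.8269 + 0.2057 + 0.0051 + 0.0395 = 2.0772 W/m².

ΔF = 2.08 W/m²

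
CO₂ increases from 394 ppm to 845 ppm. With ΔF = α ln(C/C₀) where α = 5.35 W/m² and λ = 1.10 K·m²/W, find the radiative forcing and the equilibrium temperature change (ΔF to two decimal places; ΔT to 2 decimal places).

ΔF = 4.08 W/m²; ΔT = 4.49 K

CO₂: 5.35 × ln(845/394) = 5.35 × ln(2.14467) = 5.35 × 0.76299 = 4.0820 W/m².
ΔT = λ ΔF = 1.10 × 4.08 = 4.4880 K.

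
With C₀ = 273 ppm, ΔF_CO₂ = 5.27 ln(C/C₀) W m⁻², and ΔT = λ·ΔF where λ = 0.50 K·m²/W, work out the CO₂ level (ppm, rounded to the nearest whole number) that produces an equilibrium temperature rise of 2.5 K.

Required forcing: ΔF = ΔT/λ = 2.5/0.50 = 5.0000 W/m².
Then ln(C/273) = ΔF/5.27 = 5.0000/5.27 = 0.94877.
So C = 273 × e^0.94877 = 273 × 2.58253 = 705.03 ppm.

C ≈ 705 ppm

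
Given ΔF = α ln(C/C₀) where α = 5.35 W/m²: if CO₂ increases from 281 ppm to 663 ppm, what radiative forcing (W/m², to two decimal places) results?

CO₂: 5.35 × ln(663/281) = 5.35 × ln(2.35943) = 5.35 × 0.85842 = 4.5925 W/m².

ΔF = 4.59 W/m²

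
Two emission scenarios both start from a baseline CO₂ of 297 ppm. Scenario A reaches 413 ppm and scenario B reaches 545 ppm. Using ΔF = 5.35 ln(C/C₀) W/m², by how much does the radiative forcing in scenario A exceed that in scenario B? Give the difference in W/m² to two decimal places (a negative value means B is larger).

ΔF_A − ΔF_B = -1.48 W/m²

ΔF_A = 5.35 ln(413/297) = 5.35 × 0.32972 = 1.7640 W/m².
ΔF_B = 5.35 ln(545/297) = 5.35 × 0.60705 = 3.2477 W/m².
Difference: 1.7640 − 3.2477 = -1.4837 W/m².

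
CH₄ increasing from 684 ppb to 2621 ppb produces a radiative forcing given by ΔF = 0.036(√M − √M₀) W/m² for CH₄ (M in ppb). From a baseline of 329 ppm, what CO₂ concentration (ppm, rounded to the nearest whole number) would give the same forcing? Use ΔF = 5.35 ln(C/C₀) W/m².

CH₄ forcing: 0.036 × (√2621 − √684) = 0.036 × (51.1957 − 26.1534) = 0.036 × 25.0423 = 0.90152 W/m².
Set 5.35 ln(C/329) = 0.90152: ln(C/329) = 0.90152/5.35 = 0.16851, so C = 329 × e^0.16851 = 329 × 1.18354 = 389.38 ppm.

C ≈ 389 ppm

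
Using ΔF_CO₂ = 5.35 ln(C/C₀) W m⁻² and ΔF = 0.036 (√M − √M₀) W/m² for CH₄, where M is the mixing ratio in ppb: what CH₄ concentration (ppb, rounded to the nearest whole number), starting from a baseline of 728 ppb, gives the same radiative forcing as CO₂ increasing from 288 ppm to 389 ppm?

CO₂ forcing: 5.35 × ln(389/288) = 5.35 × 0.300619 = 1.60831 W/m².
Set 0.036(√M − √728) = 1.60831: √M = 1.60831/0.036 + √728 = 44.6753 + 26.9815 = 71.6568.
M = (71.6568)² = 5134.70 ppb.

M ≈ 5135 ppb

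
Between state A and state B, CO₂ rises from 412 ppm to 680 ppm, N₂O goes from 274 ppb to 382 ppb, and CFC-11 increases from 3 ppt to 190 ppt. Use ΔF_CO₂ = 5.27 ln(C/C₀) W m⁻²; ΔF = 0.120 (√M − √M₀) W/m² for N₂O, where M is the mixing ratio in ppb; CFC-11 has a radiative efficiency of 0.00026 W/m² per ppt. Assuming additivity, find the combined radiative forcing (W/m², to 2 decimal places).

ΔF = 3.05 W/m²

CO₂: 5.27 × ln(680/412) = 5.27 × ln(1.65049) = 5.27 × 0.50107 = 2.6406 W/m².
N₂O: 0.120 × (√382 − √274) = 0.120 × (19.5448 − 16.5529) = 0.120 × 2.9919 = 0.3590 W/m².
CFC-11: ΔF = 0.00026 × (190 − 3) = 0.00026 × 187 = 0.0486 W/m².
Total ΔF = 2.6406 + 0.3590 + 0.0486 = 3.0482 W/m².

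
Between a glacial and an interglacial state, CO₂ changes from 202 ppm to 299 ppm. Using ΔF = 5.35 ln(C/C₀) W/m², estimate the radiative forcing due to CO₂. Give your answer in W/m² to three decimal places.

CO₂ absorption bands are partially saturated, so forcing scales with the logarithm of the concentration ratio.
CO₂: 5.35 × ln(299/202) = 5.35 × ln(1.48020) = 5.35 × 0.39218 = 2.0982 W/m².

ΔF = 2.098 W/m²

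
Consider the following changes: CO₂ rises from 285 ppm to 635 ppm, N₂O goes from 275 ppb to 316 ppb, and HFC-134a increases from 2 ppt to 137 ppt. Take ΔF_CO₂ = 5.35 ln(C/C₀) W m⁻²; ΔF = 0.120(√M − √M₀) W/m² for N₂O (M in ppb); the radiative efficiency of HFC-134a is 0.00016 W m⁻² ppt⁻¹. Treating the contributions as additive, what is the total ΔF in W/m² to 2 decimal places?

CO₂: 5.35 × ln(635/285) = 5.35 × ln(2.22807) = 5.35 × 0.80114 = 4.2861 W/m².
N₂O: 0.120 × (√316 − √275) = 0.120 × (17.7764 − 16.5831) = 0.120 × 1.1933 = 0.1432 W/m².
HFC-134a: ΔF = 0.00016 × (137 − 2) = 0.00016 × 135 = 0.0216 W/m².
Total ΔF = 4.2861 + 0.1432 + 0.0216 = 4.4509 W/m².

ΔF = 4.45 W/m²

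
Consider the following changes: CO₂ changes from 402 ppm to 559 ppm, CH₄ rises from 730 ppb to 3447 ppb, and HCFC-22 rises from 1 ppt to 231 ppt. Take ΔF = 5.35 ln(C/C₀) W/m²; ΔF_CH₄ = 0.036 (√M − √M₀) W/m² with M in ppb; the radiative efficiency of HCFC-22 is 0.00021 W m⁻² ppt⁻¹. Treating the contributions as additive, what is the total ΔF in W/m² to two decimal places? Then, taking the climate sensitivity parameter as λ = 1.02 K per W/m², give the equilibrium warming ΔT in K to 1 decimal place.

CO₂: 5.35 × ln(559/402) = 5.35 × ln(1.39055) = 5.35 × 0.32970 = 1.7639 W/m².
CH₄: 0.036 × (√3447 − √730) = 0.036 × (58.7112 − 27.0185) = 0.036 × 31.6927 = 1.1409 W/m².
HCFC-22: ΔF = 0.00021 × (231 − 1) = 0.00021 × 230 = 0.0483 W/m².
Total ΔF = 1.7639 + 1.1409 + 0.0483 = 2.9531 W/m².
ΔT = λ ΔF = 1.02 × 2.95 = 3.0090 K.

ΔF = 2.95 W/m²; ΔT = 3.0 K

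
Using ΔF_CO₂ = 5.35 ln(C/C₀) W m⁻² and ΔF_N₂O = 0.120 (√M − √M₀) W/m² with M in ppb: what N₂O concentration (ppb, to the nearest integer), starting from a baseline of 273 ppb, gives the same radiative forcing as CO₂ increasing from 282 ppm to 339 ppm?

M ≈ 612 ppb

CO₂ forcing: 5.35 × ln(339/282) = 5.35 × 0.184093 = 0.98490 W/m².
Set 0.120(√M − √273) = 0.98490: √M = 0.98490/0.120 + √273 = 8.2075 + 16.5227 = 24.7302.
M = (24.7302)² = 611.58 ppb.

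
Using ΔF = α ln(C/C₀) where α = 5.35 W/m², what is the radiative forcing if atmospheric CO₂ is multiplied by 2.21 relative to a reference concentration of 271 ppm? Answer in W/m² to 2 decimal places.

Because the forcing depends only on the ratio C/C₀, the initial concentration does not enter.
ΔF = 5.35 × ln(2.21) = 5.35 × 0.79299 = 4.2425 W/m².

ΔF = 4.24 W/m²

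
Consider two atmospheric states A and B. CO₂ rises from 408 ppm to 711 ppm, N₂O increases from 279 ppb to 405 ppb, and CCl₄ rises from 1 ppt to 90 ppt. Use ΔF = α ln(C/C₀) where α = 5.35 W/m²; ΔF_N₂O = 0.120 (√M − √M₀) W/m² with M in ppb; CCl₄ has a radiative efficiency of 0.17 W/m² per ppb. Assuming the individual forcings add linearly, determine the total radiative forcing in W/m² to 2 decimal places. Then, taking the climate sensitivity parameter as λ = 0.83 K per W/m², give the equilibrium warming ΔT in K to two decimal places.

ΔF = 3.40 W/m²; ΔT = 2.82 K

CO₂: 5.35 × ln(711/408) = 5.35 × ln(1.74265) = 5.35 × 0.55541 = 2.9714 W/m².
N₂O: 0.120 × (√405 − √279) = 0.120 × (20.1246 − 16.7033) = 0.120 × 3.4213 = 0.4106 W/m².
CCl₄: Δ = 90 − 1 = 89 ppt = 0.089 ppb; ΔF = 0.17 × 0.089 = 0.0151 W/m².
Total ΔF = 2.9714 + 0.4106 + 0.0151 = 3.3971 W/m².
ΔT = λ ΔF = 0.83 × 3.40 = 2.8220 K.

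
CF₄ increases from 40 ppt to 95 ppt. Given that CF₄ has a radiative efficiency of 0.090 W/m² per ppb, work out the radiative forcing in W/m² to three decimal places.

CF₄: Δ = 95 − 40 = 55 ppt = 0.055 ppb; ΔF = 0.090 × 0.055 = 0.0050 W/m².

ΔF = 0.005 W/m²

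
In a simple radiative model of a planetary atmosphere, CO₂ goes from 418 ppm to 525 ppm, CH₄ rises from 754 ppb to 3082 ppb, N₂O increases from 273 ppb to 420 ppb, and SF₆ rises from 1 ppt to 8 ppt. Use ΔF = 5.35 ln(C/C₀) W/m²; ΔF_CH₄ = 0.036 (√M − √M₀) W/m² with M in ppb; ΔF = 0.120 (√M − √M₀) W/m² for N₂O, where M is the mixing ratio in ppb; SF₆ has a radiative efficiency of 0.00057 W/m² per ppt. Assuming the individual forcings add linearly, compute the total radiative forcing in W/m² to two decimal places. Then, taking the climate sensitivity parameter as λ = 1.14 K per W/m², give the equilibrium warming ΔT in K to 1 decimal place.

ΔF = 2.71 W/m²; ΔT = 3.1 K

CO₂: 5.35 × ln(525/418) = 5.35 × ln(1.25598) = 5.35 × 0.22792 = 1.2194 W/m².
CH₄: 0.036 × (√3082 − √754) = 0.036 × (55.5158 − 27.4591) = 0.036 × 28.0567 = 1.0100 W/m².
N₂O: 0.120 × (√420 − √273) = 0.120 × (20.4939 − 16.5227) = 0.120 × 3.9712 = 0.4765 W/m².
SF₆: ΔF = 0.00057 × (8 − 1) = 0.00057 × 7 = 0.0040 W/m².
Total ΔF = 1.2194 + 1.0100 + 0.4765 + 0.0040 = 2.7099 W/m².
ΔT = λ ΔF = 1.14 × 2.71 = 3.0894 K.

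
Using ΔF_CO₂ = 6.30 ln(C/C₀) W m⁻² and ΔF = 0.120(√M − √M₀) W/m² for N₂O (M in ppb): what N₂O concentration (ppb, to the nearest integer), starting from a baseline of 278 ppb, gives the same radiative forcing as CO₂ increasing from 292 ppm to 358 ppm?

M ≈ 749 ppb

CO₂ forcing: 6.30 × ln(358/292) = 6.30 × 0.203779 = 1.28381 W/m².
Set 0.120(√M − √278) = 1.28381: √M = 1.28381/0.120 + √278 = 10.6984 + 16.6733 = 27.3717.
M = (27.3717)² = 749.21 ppb.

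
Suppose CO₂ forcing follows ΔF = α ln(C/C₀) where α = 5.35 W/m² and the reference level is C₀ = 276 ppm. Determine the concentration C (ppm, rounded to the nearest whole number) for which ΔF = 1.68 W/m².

Set 5.35 ln(C/276) = 1.68, so ln(C/276) = 1.68/5.35 = 0.31402.
Then C/276 = e^0.31402 = 1.36892, giving C = 276 × 1.36892 = 377.82 ppm.

C ≈ 378 ppm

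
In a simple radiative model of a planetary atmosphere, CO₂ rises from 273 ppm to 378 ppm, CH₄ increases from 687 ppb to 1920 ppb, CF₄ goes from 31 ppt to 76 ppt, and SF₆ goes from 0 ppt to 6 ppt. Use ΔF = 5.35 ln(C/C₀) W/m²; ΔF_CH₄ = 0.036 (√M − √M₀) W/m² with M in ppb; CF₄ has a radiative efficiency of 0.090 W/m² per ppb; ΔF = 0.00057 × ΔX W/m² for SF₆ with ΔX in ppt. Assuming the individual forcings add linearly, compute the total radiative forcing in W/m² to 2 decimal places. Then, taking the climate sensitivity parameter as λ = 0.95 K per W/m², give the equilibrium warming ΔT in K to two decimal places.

ΔF = 2.38 W/m²; ΔT = 2.26 K

CO₂: 5.35 × ln(378/273) = 5.35 × ln(1.38462) = 5.35 × 0.32543 = 1.7411 W/m².
CH₄: 0.036 × (√1920 − √687) = 0.036 × (43.8178 − 26.2107) = 0.036 × 17.6071 = 0.6339 W/m².
CF₄: Δ = 76 − 31 = 45 ppt = 0.045 ppb; ΔF = 0.090 × 0.045 = 0.0041 W/m².
SF₆: ΔF = 0.00057 × (6 − 0) = 0.00057 × 6 = 0.0034 W/m².
Total ΔF = 1.7411 + 0.6339 + 0.0041 + 0.0034 = 2.3825 W/m².
ΔT = λ ΔF = 0.95 × 2.38 = 2.2610 K.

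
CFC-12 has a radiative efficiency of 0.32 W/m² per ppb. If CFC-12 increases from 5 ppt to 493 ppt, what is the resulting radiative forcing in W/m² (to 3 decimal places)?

ΔF = 0.156 W/m²

CFC-12: Δ = 493 − 5 = 488 ppt = 0.488 ppb; ΔF = 0.32 × 0.488 = 0.1562 W/m².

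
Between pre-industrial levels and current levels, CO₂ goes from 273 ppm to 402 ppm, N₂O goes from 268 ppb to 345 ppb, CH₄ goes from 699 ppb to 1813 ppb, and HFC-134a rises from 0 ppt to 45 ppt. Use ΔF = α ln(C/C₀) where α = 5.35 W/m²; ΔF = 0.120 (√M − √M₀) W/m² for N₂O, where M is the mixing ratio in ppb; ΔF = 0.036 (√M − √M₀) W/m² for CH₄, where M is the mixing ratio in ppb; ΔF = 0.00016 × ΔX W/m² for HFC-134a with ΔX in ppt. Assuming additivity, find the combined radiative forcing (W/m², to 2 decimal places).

ΔF = 2.92 W/m²

CO₂: 5.35 × ln(402/273) = 5.35 × ln(1.47253) = 5.35 × 0.38698 = 2.0703 W/m².
N₂O: 0.120 × (√345 − √268) = 0.120 × (18.5742 − 16.3707) = 0.120 × 2.2035 = 0.2644 W/m².
CH₄: 0.036 × (√1813 − √699) = 0.036 × (42.5793 − 26.4386) = 0.036 × 16.1407 = 0.5811 W/m².
HFC-134a: ΔF = 0.00016 × (45 − 0) = 0.00016 × 45 = 0.0072 W/m².
Total ΔF = 2.0703 + 0.2644 + 0.5811 + 0.0072 = 2.9230 W/m².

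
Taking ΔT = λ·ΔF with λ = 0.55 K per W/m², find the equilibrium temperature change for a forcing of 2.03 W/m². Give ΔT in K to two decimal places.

ΔT = λ ΔF = 0.55 × 2.03 = 1.1165 K.

ΔT = 1.12 K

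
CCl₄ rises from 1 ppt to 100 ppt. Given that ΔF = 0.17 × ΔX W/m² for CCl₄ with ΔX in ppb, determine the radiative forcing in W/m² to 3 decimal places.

CCl₄: Δ = 100 − 1 = 99 ppt = 0.099 ppb; ΔF = 0.17 × 0.099 = 0.0168 W/m².

ΔF = 0.017 W/m²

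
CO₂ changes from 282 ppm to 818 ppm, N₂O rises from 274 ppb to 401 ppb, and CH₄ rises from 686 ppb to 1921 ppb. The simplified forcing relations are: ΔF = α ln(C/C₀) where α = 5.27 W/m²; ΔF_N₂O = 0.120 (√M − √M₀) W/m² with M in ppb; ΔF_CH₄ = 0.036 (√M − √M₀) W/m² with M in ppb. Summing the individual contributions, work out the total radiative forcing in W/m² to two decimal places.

ΔF = 6.66 W/m²

CO₂: 5.27 × ln(818/282) = 5.27 × ln(2.90071) = 5.27 × 1.06496 = 5.6123 W/m².
N₂O: 0.120 × (√401 − √274) = 0.120 × (20.0250 − 16.5529) = 0.120 × 3.4721 = 0.4167 W/m².
CH₄: 0.036 × (√1921 − √686) = 0.036 × (43.8292 − 26.1916) = 0.036 × 17.6376 = 0.6350 W/m².
Total ΔF = 5.6123 + 0.4167 + 0.6350 = 6.6640 W/m².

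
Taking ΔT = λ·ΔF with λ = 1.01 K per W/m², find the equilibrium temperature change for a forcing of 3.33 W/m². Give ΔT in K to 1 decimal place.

ΔT = λ ΔF = 1.01 × 3.33 = 3.3633 K.

ΔT = 3.4 K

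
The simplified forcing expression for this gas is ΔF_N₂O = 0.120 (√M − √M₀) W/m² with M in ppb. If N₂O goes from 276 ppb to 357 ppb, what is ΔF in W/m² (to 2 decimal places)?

ΔF = 0.27 W/m²

N₂O: 0.120 × (√357 − √276) = 0.120 × (18.8944 − 16.6132) = 0.120 × 2.2812 = 0.2737 W/m².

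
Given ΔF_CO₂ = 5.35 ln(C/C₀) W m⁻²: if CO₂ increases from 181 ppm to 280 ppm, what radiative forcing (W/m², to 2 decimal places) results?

ΔF = 2.33 W/m²

CO₂: 5.35 × ln(280/181) = 5.35 × ln(1.54696) = 5.35 × 0.43629 = 2.3342 W/m².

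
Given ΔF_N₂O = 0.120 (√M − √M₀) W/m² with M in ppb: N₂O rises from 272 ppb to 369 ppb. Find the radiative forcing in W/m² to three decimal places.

N₂O: 0.120 × (√369 − √272) = 0.120 × (19.2094 − 16.4924) = 0.120 × 2.7170 = 0.3260 W/m².

ΔF = 0.326 W/m²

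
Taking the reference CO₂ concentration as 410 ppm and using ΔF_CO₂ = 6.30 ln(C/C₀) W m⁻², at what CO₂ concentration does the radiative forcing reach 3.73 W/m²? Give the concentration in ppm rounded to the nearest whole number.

Set 6.30 ln(C/410) = 3.73, so ln(C/410) = 3.73/6.30 = 0.59206.
Then C/410 = e^0.59206 = 1.80771, giving C = 410 × 1.80771 = 741.16 ppm.

C ≈ 741 ppm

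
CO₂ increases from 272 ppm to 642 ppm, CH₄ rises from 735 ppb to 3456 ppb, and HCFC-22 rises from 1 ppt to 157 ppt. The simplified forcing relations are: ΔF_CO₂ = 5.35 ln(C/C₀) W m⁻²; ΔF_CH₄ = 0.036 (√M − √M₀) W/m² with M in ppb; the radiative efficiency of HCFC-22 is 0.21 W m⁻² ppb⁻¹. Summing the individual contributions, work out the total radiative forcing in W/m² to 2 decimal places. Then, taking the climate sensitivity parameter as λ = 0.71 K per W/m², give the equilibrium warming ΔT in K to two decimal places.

ΔF = 5.77 W/m²; ΔT = 4.10 K

CO₂: 5.35 × ln(642/272) = 5.35 × ln(2.36029) = 5.35 × 0.85878 = 4.5945 W/m².
CH₄: 0.036 × (√3456 − √735) = 0.036 × (58.7878 − 27.1109) = 0.036 × 31.6769 = 1.1404 W/m².
HCFC-22: Δ = 157 − 1 = 156 ppt = 0.156 ppb; ΔF = 0.21 × 0.156 = 0.0328 W/m².
Total ΔF = 4.5945 + 1.1404 + 0.0328 = 5.7677 W/m².
ΔT = λ ΔF = 0.71 × 5.77 = 4.0967 K.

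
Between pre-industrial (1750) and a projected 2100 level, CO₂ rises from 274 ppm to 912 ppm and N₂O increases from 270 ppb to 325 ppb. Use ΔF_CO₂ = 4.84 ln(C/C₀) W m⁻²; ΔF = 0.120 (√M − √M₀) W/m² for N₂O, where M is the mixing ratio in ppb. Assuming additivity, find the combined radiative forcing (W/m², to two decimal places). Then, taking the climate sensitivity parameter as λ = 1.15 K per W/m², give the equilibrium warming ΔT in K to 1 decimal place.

ΔF = 6.01 W/m²; ΔT = 6.9 K

CO₂: 4.84 × ln(912/274) = 4.84 × ln(3.32847) = 4.84 × 1.20251 = 5.8201 W/m².
N₂O: 0.120 × (√325 − √270) = 0.120 × (18.0278 − 16.4317) = 0.120 × 1.5961 = 0.1915 W/m².
Total ΔF = 5.8201 + 0.1915 = 6.0116 W/m².
ΔT = λ ΔF = 1.15 × 6.01 = 6.9115 K.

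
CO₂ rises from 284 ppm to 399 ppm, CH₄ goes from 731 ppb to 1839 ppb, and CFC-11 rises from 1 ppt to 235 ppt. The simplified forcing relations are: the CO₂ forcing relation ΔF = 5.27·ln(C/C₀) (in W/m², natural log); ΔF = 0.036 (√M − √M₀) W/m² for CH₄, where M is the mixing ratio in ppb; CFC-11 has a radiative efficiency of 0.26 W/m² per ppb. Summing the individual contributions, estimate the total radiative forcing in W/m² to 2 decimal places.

ΔF = 2.42 W/m²

CO₂: 5.27 × ln(399/284) = 5.27 × ln(1.40493) = 5.27 × 0.33999 = 1.7917 W/m².
CH₄: 0.036 × (√1839 − √731) = 0.036 × (42.8836 − 27.0370) = 0.036 × 15.8466 = 0.5705 W/m².
CFC-11: Δ = 235 − 1 = 234 ppt = 0.234 ppb; ΔF = 0.26 × 0.234 = 0.0608 W/m².
Total ΔF = 1.7917 + 0.5705 + 0.0608 = 2.4230 W/m².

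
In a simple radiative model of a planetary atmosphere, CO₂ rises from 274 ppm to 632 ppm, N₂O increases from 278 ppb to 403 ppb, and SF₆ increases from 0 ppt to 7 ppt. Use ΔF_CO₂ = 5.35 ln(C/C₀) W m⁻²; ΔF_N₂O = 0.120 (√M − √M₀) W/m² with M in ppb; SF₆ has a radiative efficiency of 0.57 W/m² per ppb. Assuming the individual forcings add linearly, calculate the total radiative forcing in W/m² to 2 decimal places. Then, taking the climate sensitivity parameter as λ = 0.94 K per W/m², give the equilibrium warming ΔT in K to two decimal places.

CO₂: 5.35 × ln(632/274) = 5.35 × ln(2.30657) = 5.35 × 0.83576 = 4.4713 W/m².
N₂O: 0.120 × (√403 − √278) = 0.120 × (20.0749 − 16.6733) = 0.120 × 3.4016 = 0.4082 W/m².
SF₆: Δ = 7 − 0 = 7 ppt = 0.007 ppb; ΔF = 0.57 × 0.007 = 0.0040 W/m².
Total ΔF = 4.4713 + 0.4082 + 0.0040 = 4.8835 W/m².
ΔT = λ ΔF = 0.94 × 4.88 = 4.5872 K.

ΔF = 4.88 W/m²; ΔT = 4.59 K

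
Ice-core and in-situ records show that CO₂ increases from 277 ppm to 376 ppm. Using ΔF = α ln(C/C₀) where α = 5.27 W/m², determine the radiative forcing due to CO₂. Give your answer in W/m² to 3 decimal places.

ΔF = 1.610 W/m²

CO₂: 5.27 × ln(376/277) = 5.27 × ln(1.35740) = 5.27 × 0.30557 = 1.6104 W/m².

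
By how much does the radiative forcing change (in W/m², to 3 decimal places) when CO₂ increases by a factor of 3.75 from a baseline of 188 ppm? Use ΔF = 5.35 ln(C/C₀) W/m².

Because the forcing depends only on the ratio C/C₀, the initial concentration does not enter.
ΔF = 5.35 × ln(3.75) = 5.35 × 1.32176 = 7.0714 W/m².

ΔF = 7.071 W/m²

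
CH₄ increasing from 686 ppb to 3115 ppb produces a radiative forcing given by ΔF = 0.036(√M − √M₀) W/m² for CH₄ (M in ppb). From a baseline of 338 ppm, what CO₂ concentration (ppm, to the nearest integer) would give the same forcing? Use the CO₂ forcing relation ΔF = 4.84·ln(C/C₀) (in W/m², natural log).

CH₄ forcing: 0.036 × (√3115 − √686) = 0.036 × (55.8122 − 26.1916) = 0.036 × 29.6206 = 1.06634 W/m².
Set 4.84 ln(C/338) = 1.06634: ln(C/338) = 1.06634/4.84 = 0.22032, so C = 338 × e^0.22032 = 338 × 1.24648 = 421.31 ppm.

C ≈ 421 ppm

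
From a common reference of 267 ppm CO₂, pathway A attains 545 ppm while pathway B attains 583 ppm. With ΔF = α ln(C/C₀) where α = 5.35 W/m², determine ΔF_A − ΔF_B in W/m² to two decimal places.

ΔF_A = 5.35 ln(545/267) = 5.35 × 0.71354 = 3.8174 W/m².
ΔF_B = 5.35 ln(583/267) = 5.35 × 0.78094 = 4.1780 W/m².
Difference: 3.8174 − 4.1780 = -0.3606 W/m².
(Equivalently, ΔF_A − ΔF_B = 5.35 ln(545/583) = 5.35 × -0.06740 = -0.3606 W/m².)

ΔF_A − ΔF_B = -0.36 W/m²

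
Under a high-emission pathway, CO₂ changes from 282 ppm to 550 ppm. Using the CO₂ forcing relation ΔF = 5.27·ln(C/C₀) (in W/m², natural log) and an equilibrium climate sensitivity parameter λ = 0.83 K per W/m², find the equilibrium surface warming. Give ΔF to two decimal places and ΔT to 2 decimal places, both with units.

ΔF = 3.52 W/m²; ΔT = 2.92 K

CO₂: 5.27 × ln(550/282) = 5.27 × ln(1.95035) = 5.27 × 0.66801 = 3.5204 W/m².
ΔT = λ ΔF = 0.83 × 3.52 = 2.9216 K.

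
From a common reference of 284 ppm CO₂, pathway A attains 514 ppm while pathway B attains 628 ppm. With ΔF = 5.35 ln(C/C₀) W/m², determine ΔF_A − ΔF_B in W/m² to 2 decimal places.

ΔF_A = 5.35 ln(514/284) = 5.35 × 0.59325 = 3.1739 W/m².
ΔF_B = 5.35 ln(628/284) = 5.35 × 0.79357 = 4.2456 W/m².
Difference: 3.1739 − 4.2456 = -1.0717 W/m².

ΔF_A − ΔF_B = -1.07 W/m²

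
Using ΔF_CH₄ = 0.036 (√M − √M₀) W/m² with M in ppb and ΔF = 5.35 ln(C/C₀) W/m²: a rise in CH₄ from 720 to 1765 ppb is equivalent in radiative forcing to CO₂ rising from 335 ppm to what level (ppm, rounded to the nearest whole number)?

CH₄ forcing: 0.036 × (√1765 − √720) = 0.036 × (42.0119 − 26.8328) = 0.036 × 15.1791 = 0.54645 W/m².
Set 5.35 ln(C/335) = 0.54645: ln(C/335) = 0.54645/5.35 = 0.10214, so C = 335 × e^0.10214 = 335 × 1.10754 = 371.03 ppm.

C ≈ 371 ppm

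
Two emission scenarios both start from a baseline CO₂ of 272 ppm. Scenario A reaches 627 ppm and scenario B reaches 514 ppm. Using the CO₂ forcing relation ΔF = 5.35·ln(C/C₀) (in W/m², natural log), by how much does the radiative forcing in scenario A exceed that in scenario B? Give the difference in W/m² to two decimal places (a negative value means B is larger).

ΔF_A − ΔF_B = 1.06 W/m²

ΔF_A = 5.35 ln(627/272) = 5.35 × 0.83514 = 4.4680 W/m².
ΔF_B = 5.35 ln(514/272) = 5.35 × 0.63642 = 3.4048 W/m².
Difference: 4.4680 − 3.4048 = 1.0632 W/m².
(Equivalently, ΔF_A − ΔF_B = 5.35 ln(627/514) = 5.35 × 0.19872 = 1.0632 W/m².)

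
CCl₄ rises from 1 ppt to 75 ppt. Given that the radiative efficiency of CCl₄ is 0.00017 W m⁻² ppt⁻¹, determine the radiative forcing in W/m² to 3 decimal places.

ΔF = 0.013 W/m²

CCl₄: ΔF = 0.00017 × (75 − 1) = 0.00017 × 74 = 0.0126 W/m².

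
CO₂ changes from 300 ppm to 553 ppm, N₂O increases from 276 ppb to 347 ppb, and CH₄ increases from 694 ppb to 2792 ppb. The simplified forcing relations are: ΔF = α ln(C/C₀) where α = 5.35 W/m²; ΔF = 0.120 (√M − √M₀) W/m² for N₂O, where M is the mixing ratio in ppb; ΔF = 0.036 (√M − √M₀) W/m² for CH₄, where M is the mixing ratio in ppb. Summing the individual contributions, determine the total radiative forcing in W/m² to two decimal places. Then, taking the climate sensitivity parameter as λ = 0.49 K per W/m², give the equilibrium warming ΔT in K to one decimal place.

CO₂: 5.35 × ln(553/300) = 5.35 × ln(1.84333) = 5.35 × 0.61157 = 3.2719 W/m².
N₂O: 0.120 × (√347 − √276) = 0.120 × (18.6279 − 16.6132) = 0.120 × 2.0147 = 0.2418 W/m².
CH₄: 0.036 × (√2792 − √694) = 0.036 × (52.8394 − 26.3439) = 0.036 × 26.4955 = 0.9538 W/m².
Total ΔF = 3.2719 + 0.2418 + 0.9538 = 4.4675 W/m².
ΔT = λ ΔF = 0.49 × 4.47 = 2.1903 K.

ΔF = 4.47 W/m²; ΔT = 2.2 K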